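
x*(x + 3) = x^2 + 3*x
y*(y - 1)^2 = y^3 - 2*y^2 + y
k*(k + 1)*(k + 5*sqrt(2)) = k^3 + k^2 + 5*sqrt(2)*k^2 + 5*sqrt(2)*k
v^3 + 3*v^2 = v^2*(v + 3)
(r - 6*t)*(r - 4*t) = r^2 - 10*r*t + 24*t^2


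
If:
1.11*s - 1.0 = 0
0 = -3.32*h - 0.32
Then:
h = -0.10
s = 0.90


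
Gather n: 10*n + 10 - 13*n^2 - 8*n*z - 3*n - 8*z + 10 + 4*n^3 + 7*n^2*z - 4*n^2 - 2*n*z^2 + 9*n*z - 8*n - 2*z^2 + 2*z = 4*n^3 + n^2*(7*z - 17) + n*(-2*z^2 + z - 1) - 2*z^2 - 6*z + 20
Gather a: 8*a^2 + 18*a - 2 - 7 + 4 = 8*a^2 + 18*a - 5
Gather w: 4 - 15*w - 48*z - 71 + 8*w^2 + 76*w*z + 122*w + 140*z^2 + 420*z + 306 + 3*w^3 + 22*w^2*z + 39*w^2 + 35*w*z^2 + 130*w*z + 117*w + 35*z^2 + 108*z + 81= 3*w^3 + w^2*(22*z + 47) + w*(35*z^2 + 206*z + 224) + 175*z^2 + 480*z + 320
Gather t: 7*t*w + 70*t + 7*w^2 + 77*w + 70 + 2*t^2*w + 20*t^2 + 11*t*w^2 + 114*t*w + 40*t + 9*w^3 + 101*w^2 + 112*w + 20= t^2*(2*w + 20) + t*(11*w^2 + 121*w + 110) + 9*w^3 + 108*w^2 + 189*w + 90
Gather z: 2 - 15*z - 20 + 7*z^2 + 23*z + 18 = 7*z^2 + 8*z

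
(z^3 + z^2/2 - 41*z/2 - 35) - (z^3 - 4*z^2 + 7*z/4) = 9*z^2/2 - 89*z/4 - 35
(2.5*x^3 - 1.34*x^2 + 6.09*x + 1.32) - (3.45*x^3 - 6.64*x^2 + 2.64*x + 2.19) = -0.95*x^3 + 5.3*x^2 + 3.45*x - 0.87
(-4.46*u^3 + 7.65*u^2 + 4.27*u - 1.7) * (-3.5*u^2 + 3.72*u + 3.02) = 15.61*u^5 - 43.3662*u^4 + 0.0438000000000027*u^3 + 44.9374*u^2 + 6.5714*u - 5.134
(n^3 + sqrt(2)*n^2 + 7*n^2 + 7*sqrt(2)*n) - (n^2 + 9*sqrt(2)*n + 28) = n^3 + sqrt(2)*n^2 + 6*n^2 - 2*sqrt(2)*n - 28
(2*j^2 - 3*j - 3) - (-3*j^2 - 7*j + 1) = 5*j^2 + 4*j - 4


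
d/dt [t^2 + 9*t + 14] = 2*t + 9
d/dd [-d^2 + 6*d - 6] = 6 - 2*d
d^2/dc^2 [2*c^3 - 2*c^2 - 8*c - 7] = 12*c - 4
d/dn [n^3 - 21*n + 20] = 3*n^2 - 21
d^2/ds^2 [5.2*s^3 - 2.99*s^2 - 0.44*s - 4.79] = 31.2*s - 5.98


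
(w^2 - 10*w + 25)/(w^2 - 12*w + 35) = (w - 5)/(w - 7)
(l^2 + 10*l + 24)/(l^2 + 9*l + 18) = (l + 4)/(l + 3)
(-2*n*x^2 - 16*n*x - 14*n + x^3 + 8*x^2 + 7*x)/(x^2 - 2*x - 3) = (-2*n*x - 14*n + x^2 + 7*x)/(x - 3)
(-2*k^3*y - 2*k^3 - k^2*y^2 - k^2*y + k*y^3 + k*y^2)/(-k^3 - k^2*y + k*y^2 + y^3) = k*(-2*k*y - 2*k + y^2 + y)/(-k^2 + y^2)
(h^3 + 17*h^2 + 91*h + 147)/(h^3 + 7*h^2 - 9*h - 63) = (h + 7)/(h - 3)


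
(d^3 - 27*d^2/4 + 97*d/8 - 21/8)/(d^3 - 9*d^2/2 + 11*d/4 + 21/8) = (4*d^2 - 13*d + 3)/(4*d^2 - 4*d - 3)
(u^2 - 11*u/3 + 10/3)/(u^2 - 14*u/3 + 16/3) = (3*u - 5)/(3*u - 8)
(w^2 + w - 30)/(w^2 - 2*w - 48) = (w - 5)/(w - 8)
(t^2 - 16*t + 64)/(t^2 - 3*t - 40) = (t - 8)/(t + 5)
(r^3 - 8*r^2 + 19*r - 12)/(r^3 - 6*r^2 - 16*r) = (-r^3 + 8*r^2 - 19*r + 12)/(r*(-r^2 + 6*r + 16))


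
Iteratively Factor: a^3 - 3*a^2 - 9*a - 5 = (a + 1)*(a^2 - 4*a - 5) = (a - 5)*(a + 1)*(a + 1)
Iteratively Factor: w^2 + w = (w)*(w + 1)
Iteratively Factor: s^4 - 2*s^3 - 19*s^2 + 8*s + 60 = (s + 3)*(s^3 - 5*s^2 - 4*s + 20) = (s - 5)*(s + 3)*(s^2 - 4) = (s - 5)*(s - 2)*(s + 3)*(s + 2)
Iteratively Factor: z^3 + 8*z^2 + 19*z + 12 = (z + 1)*(z^2 + 7*z + 12) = (z + 1)*(z + 4)*(z + 3)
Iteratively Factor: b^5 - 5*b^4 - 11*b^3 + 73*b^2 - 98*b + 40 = (b - 5)*(b^4 - 11*b^2 + 18*b - 8) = (b - 5)*(b - 1)*(b^3 + b^2 - 10*b + 8) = (b - 5)*(b - 1)^2*(b^2 + 2*b - 8) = (b - 5)*(b - 1)^2*(b + 4)*(b - 2)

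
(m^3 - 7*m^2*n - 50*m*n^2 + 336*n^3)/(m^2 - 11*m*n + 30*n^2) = (m^2 - m*n - 56*n^2)/(m - 5*n)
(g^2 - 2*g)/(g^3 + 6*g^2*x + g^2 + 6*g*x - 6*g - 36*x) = g/(g^2 + 6*g*x + 3*g + 18*x)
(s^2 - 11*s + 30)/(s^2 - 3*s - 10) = (s - 6)/(s + 2)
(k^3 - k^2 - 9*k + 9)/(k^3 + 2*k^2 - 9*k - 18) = (k - 1)/(k + 2)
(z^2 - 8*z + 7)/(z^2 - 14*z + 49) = (z - 1)/(z - 7)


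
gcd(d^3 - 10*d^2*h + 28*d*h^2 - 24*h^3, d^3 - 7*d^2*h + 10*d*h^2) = d - 2*h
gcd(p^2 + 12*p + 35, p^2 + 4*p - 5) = p + 5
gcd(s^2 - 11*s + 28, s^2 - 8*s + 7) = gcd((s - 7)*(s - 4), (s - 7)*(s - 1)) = s - 7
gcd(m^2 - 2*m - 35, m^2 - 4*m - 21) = m - 7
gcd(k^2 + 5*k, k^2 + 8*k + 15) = k + 5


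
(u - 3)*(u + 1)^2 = u^3 - u^2 - 5*u - 3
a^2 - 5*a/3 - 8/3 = (a - 8/3)*(a + 1)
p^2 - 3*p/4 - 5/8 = (p - 5/4)*(p + 1/2)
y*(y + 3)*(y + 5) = y^3 + 8*y^2 + 15*y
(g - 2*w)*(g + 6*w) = g^2 + 4*g*w - 12*w^2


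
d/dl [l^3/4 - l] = 3*l^2/4 - 1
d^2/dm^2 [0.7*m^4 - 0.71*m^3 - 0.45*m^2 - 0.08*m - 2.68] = 8.4*m^2 - 4.26*m - 0.9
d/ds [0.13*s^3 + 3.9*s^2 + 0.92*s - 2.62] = 0.39*s^2 + 7.8*s + 0.92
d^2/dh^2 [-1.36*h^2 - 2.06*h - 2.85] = -2.72000000000000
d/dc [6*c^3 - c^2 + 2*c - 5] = 18*c^2 - 2*c + 2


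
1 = 1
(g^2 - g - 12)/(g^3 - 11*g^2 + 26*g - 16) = (g^2 - g - 12)/(g^3 - 11*g^2 + 26*g - 16)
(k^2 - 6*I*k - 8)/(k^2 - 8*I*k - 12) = (k - 4*I)/(k - 6*I)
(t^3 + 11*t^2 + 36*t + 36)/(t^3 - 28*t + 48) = (t^2 + 5*t + 6)/(t^2 - 6*t + 8)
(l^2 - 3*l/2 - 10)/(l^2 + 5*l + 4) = (l^2 - 3*l/2 - 10)/(l^2 + 5*l + 4)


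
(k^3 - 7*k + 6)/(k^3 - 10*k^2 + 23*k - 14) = (k + 3)/(k - 7)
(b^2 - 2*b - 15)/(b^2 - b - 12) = (b - 5)/(b - 4)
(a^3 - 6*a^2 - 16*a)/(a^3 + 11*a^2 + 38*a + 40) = a*(a - 8)/(a^2 + 9*a + 20)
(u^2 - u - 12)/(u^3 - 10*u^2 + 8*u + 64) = (u + 3)/(u^2 - 6*u - 16)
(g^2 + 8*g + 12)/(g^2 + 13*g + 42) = (g + 2)/(g + 7)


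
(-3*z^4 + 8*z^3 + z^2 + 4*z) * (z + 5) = -3*z^5 - 7*z^4 + 41*z^3 + 9*z^2 + 20*z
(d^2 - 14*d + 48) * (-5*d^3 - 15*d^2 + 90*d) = -5*d^5 + 55*d^4 + 60*d^3 - 1980*d^2 + 4320*d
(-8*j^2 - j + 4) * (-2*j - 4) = 16*j^3 + 34*j^2 - 4*j - 16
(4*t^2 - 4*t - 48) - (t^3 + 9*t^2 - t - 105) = -t^3 - 5*t^2 - 3*t + 57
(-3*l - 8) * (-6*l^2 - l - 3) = 18*l^3 + 51*l^2 + 17*l + 24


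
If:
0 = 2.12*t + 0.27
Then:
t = -0.13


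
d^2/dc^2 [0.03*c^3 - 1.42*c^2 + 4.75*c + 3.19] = 0.18*c - 2.84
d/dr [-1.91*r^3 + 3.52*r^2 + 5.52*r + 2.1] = -5.73*r^2 + 7.04*r + 5.52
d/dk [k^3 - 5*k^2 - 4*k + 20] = 3*k^2 - 10*k - 4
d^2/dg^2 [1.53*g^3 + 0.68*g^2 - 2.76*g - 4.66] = 9.18*g + 1.36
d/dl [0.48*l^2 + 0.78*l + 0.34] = 0.96*l + 0.78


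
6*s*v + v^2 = v*(6*s + v)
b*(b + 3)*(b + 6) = b^3 + 9*b^2 + 18*b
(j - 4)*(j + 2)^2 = j^3 - 12*j - 16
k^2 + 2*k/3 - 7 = (k - 7/3)*(k + 3)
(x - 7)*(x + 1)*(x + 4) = x^3 - 2*x^2 - 31*x - 28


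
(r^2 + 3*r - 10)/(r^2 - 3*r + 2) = (r + 5)/(r - 1)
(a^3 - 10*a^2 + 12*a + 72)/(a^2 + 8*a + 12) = (a^2 - 12*a + 36)/(a + 6)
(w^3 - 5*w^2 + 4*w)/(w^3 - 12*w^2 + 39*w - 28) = w/(w - 7)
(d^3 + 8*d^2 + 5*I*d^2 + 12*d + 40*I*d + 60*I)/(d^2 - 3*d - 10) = (d^2 + d*(6 + 5*I) + 30*I)/(d - 5)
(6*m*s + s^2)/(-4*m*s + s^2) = (6*m + s)/(-4*m + s)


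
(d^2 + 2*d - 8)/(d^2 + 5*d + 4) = (d - 2)/(d + 1)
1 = 1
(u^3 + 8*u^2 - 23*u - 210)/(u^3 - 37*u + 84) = (u^2 + u - 30)/(u^2 - 7*u + 12)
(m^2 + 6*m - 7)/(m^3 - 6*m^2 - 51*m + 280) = (m - 1)/(m^2 - 13*m + 40)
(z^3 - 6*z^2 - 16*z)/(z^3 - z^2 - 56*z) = (z + 2)/(z + 7)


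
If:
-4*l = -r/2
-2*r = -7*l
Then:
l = 0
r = 0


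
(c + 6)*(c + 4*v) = c^2 + 4*c*v + 6*c + 24*v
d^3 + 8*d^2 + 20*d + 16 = (d + 2)^2*(d + 4)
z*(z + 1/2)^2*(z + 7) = z^4 + 8*z^3 + 29*z^2/4 + 7*z/4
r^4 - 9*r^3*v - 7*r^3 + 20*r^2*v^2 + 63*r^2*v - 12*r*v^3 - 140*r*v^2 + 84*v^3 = (r - 7)*(r - 6*v)*(r - 2*v)*(r - v)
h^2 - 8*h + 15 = (h - 5)*(h - 3)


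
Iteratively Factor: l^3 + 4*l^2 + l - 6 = (l + 3)*(l^2 + l - 2) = (l + 2)*(l + 3)*(l - 1)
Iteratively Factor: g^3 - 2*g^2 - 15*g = (g - 5)*(g^2 + 3*g) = g*(g - 5)*(g + 3)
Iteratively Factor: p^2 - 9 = (p - 3)*(p + 3)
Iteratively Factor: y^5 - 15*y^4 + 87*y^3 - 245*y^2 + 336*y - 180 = (y - 3)*(y^4 - 12*y^3 + 51*y^2 - 92*y + 60) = (y - 3)*(y - 2)*(y^3 - 10*y^2 + 31*y - 30) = (y - 5)*(y - 3)*(y - 2)*(y^2 - 5*y + 6) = (y - 5)*(y - 3)^2*(y - 2)*(y - 2)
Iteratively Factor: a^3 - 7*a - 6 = (a - 3)*(a^2 + 3*a + 2) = (a - 3)*(a + 1)*(a + 2)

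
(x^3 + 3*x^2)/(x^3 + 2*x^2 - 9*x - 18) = x^2/(x^2 - x - 6)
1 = 1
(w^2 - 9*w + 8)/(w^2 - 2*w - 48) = (w - 1)/(w + 6)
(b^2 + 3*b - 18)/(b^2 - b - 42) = (b - 3)/(b - 7)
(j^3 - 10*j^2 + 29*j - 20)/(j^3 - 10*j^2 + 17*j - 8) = (j^2 - 9*j + 20)/(j^2 - 9*j + 8)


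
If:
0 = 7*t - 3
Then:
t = 3/7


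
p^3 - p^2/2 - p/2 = p*(p - 1)*(p + 1/2)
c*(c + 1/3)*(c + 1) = c^3 + 4*c^2/3 + c/3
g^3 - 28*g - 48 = (g - 6)*(g + 2)*(g + 4)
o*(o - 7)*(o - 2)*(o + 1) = o^4 - 8*o^3 + 5*o^2 + 14*o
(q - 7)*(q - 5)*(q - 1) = q^3 - 13*q^2 + 47*q - 35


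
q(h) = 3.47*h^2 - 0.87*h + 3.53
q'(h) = 6.94*h - 0.87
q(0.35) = 3.65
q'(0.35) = 1.56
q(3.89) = 52.65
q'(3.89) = 26.13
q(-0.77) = 6.26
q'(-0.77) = -6.21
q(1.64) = 11.44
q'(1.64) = 10.51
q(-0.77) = 6.26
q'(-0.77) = -6.21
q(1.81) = 13.32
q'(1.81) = 11.69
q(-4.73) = 85.28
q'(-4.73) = -33.70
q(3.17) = 35.64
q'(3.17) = 21.13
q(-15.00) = 797.33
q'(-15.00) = -104.97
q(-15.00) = 797.33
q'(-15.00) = -104.97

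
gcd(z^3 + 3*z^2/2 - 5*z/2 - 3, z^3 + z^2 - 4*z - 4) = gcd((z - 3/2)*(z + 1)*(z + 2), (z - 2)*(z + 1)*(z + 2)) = z^2 + 3*z + 2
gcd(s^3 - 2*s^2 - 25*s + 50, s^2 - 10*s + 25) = s - 5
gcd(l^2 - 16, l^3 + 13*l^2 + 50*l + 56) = l + 4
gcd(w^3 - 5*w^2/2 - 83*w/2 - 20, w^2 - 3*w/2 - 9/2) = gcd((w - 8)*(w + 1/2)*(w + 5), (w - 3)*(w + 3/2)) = 1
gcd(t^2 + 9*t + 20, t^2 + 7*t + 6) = 1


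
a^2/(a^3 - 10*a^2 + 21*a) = a/(a^2 - 10*a + 21)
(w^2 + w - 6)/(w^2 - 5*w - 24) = (w - 2)/(w - 8)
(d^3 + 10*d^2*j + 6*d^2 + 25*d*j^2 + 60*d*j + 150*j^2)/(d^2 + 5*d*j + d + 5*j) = (d^2 + 5*d*j + 6*d + 30*j)/(d + 1)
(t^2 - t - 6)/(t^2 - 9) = (t + 2)/(t + 3)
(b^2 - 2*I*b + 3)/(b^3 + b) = (b - 3*I)/(b*(b - I))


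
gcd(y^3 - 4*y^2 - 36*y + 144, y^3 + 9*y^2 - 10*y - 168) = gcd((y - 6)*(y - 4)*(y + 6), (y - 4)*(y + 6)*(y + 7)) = y^2 + 2*y - 24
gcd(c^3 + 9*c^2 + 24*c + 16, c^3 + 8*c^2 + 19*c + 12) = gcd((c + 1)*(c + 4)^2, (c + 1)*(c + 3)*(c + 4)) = c^2 + 5*c + 4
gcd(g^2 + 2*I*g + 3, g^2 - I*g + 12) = g + 3*I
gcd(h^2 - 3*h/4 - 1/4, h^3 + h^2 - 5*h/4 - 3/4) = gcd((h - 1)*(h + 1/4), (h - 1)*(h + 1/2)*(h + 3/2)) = h - 1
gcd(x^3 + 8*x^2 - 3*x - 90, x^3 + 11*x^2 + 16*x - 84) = x + 6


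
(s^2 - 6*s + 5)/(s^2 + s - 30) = (s - 1)/(s + 6)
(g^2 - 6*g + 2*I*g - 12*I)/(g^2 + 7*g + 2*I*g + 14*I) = (g - 6)/(g + 7)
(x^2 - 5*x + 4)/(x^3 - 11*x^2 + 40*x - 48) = (x - 1)/(x^2 - 7*x + 12)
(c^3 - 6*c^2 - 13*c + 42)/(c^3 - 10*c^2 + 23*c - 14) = (c + 3)/(c - 1)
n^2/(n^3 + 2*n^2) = 1/(n + 2)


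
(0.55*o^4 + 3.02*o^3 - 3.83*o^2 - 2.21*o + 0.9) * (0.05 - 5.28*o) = -2.904*o^5 - 15.9181*o^4 + 20.3734*o^3 + 11.4773*o^2 - 4.8625*o + 0.045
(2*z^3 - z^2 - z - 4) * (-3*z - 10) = -6*z^4 - 17*z^3 + 13*z^2 + 22*z + 40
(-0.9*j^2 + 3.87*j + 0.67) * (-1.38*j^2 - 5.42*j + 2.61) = 1.242*j^4 - 0.462599999999999*j^3 - 24.249*j^2 + 6.4693*j + 1.7487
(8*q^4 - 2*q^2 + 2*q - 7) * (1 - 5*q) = -40*q^5 + 8*q^4 + 10*q^3 - 12*q^2 + 37*q - 7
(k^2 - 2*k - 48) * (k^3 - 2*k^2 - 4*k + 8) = k^5 - 4*k^4 - 48*k^3 + 112*k^2 + 176*k - 384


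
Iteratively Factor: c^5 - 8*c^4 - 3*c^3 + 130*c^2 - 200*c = (c + 4)*(c^4 - 12*c^3 + 45*c^2 - 50*c) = c*(c + 4)*(c^3 - 12*c^2 + 45*c - 50) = c*(c - 5)*(c + 4)*(c^2 - 7*c + 10) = c*(c - 5)^2*(c + 4)*(c - 2)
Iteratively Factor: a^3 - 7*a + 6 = (a - 1)*(a^2 + a - 6) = (a - 1)*(a + 3)*(a - 2)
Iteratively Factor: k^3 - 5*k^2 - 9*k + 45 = (k + 3)*(k^2 - 8*k + 15) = (k - 5)*(k + 3)*(k - 3)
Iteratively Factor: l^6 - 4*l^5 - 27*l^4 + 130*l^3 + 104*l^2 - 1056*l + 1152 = (l - 3)*(l^5 - l^4 - 30*l^3 + 40*l^2 + 224*l - 384) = (l - 3)^2*(l^4 + 2*l^3 - 24*l^2 - 32*l + 128) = (l - 3)^2*(l + 4)*(l^3 - 2*l^2 - 16*l + 32) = (l - 3)^2*(l + 4)^2*(l^2 - 6*l + 8) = (l - 3)^2*(l - 2)*(l + 4)^2*(l - 4)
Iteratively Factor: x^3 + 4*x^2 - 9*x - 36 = (x + 4)*(x^2 - 9) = (x - 3)*(x + 4)*(x + 3)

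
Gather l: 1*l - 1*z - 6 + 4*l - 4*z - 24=5*l - 5*z - 30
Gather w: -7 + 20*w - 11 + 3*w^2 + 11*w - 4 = 3*w^2 + 31*w - 22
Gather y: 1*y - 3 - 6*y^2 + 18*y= -6*y^2 + 19*y - 3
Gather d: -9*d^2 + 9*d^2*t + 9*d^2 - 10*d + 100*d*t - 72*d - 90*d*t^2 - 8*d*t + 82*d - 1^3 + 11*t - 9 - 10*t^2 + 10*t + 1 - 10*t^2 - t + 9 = 9*d^2*t + d*(-90*t^2 + 92*t) - 20*t^2 + 20*t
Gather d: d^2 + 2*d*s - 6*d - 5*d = d^2 + d*(2*s - 11)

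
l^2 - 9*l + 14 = (l - 7)*(l - 2)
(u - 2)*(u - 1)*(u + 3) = u^3 - 7*u + 6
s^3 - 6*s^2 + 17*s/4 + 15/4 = (s - 5)*(s - 3/2)*(s + 1/2)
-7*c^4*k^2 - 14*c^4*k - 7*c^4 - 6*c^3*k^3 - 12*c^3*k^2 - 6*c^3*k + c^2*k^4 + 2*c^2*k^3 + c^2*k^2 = (-7*c + k)*(c + k)*(c*k + c)^2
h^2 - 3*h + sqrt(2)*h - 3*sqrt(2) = (h - 3)*(h + sqrt(2))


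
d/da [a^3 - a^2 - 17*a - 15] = 3*a^2 - 2*a - 17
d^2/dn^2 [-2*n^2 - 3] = -4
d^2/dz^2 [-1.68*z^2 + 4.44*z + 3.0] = -3.36000000000000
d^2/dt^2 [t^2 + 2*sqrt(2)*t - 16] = 2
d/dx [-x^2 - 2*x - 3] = -2*x - 2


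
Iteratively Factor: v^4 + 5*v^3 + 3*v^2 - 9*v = (v + 3)*(v^3 + 2*v^2 - 3*v) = v*(v + 3)*(v^2 + 2*v - 3) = v*(v + 3)^2*(v - 1)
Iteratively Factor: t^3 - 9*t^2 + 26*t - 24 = (t - 4)*(t^2 - 5*t + 6) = (t - 4)*(t - 2)*(t - 3)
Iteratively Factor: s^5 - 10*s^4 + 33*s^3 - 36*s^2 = (s)*(s^4 - 10*s^3 + 33*s^2 - 36*s) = s^2*(s^3 - 10*s^2 + 33*s - 36) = s^2*(s - 3)*(s^2 - 7*s + 12) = s^2*(s - 4)*(s - 3)*(s - 3)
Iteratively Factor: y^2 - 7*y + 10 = (y - 2)*(y - 5)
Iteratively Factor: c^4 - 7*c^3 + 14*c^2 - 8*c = (c - 4)*(c^3 - 3*c^2 + 2*c) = (c - 4)*(c - 1)*(c^2 - 2*c) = c*(c - 4)*(c - 1)*(c - 2)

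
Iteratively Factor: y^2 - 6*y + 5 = (y - 1)*(y - 5)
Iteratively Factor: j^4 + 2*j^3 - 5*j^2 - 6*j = (j + 1)*(j^3 + j^2 - 6*j) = (j - 2)*(j + 1)*(j^2 + 3*j) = j*(j - 2)*(j + 1)*(j + 3)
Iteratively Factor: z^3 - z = (z + 1)*(z^2 - z) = (z - 1)*(z + 1)*(z)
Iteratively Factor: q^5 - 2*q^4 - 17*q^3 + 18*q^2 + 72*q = (q)*(q^4 - 2*q^3 - 17*q^2 + 18*q + 72) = q*(q - 3)*(q^3 + q^2 - 14*q - 24) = q*(q - 4)*(q - 3)*(q^2 + 5*q + 6) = q*(q - 4)*(q - 3)*(q + 2)*(q + 3)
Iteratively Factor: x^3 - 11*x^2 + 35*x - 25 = (x - 5)*(x^2 - 6*x + 5) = (x - 5)*(x - 1)*(x - 5)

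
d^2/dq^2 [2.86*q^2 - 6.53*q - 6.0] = 5.72000000000000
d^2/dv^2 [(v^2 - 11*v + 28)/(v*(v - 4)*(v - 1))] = 2*(v^3 - 21*v^2 + 21*v - 7)/(v^3*(v^3 - 3*v^2 + 3*v - 1))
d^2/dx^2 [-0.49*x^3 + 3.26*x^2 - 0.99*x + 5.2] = 6.52 - 2.94*x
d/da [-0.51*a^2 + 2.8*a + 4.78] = 2.8 - 1.02*a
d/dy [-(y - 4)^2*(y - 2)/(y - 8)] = (y - 4)*((8 - 3*y)*(y - 8) + (y - 4)*(y - 2))/(y - 8)^2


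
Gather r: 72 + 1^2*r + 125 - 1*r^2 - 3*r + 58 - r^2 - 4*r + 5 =-2*r^2 - 6*r + 260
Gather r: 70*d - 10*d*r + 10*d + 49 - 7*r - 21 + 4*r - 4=80*d + r*(-10*d - 3) + 24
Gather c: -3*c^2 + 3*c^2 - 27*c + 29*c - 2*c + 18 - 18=0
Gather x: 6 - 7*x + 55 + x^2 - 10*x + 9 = x^2 - 17*x + 70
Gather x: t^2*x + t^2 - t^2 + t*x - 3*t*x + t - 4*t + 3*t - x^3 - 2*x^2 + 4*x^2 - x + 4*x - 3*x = -x^3 + 2*x^2 + x*(t^2 - 2*t)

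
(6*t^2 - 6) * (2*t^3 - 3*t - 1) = 12*t^5 - 30*t^3 - 6*t^2 + 18*t + 6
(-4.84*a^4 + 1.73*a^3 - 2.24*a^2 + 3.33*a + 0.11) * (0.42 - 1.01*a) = 4.8884*a^5 - 3.7801*a^4 + 2.989*a^3 - 4.3041*a^2 + 1.2875*a + 0.0462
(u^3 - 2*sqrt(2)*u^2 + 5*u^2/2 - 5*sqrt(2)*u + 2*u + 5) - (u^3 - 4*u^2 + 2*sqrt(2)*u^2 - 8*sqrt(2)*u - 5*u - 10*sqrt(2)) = -4*sqrt(2)*u^2 + 13*u^2/2 + 3*sqrt(2)*u + 7*u + 5 + 10*sqrt(2)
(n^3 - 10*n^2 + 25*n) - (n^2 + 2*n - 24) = n^3 - 11*n^2 + 23*n + 24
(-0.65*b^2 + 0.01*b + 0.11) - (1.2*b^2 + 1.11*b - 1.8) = -1.85*b^2 - 1.1*b + 1.91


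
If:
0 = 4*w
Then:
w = 0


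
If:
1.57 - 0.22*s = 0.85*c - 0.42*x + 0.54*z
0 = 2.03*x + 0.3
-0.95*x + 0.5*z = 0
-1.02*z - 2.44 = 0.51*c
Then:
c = -4.22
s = 23.86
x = -0.15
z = -0.28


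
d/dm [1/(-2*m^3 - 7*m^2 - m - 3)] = (6*m^2 + 14*m + 1)/(2*m^3 + 7*m^2 + m + 3)^2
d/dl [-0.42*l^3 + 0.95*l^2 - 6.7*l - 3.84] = -1.26*l^2 + 1.9*l - 6.7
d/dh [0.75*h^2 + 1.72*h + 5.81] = 1.5*h + 1.72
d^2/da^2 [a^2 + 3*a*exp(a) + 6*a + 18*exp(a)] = 3*a*exp(a) + 24*exp(a) + 2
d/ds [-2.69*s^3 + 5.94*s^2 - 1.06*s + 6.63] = -8.07*s^2 + 11.88*s - 1.06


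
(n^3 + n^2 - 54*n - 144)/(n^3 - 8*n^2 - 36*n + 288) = (n + 3)/(n - 6)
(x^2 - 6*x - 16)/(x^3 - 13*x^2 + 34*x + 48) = (x + 2)/(x^2 - 5*x - 6)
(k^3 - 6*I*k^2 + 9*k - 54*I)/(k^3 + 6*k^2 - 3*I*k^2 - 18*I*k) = (k^2 - 3*I*k + 18)/(k*(k + 6))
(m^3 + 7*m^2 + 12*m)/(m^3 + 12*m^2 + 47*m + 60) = m/(m + 5)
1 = 1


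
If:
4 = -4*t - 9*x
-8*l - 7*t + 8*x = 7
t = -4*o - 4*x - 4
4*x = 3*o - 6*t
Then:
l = -1425/1048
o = -72/131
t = 4/131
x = -60/131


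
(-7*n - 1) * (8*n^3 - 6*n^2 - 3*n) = -56*n^4 + 34*n^3 + 27*n^2 + 3*n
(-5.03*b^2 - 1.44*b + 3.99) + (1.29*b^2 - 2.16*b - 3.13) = -3.74*b^2 - 3.6*b + 0.86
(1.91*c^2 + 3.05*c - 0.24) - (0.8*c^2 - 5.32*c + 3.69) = 1.11*c^2 + 8.37*c - 3.93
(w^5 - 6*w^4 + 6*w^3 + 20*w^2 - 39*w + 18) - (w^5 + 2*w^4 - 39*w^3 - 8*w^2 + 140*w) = -8*w^4 + 45*w^3 + 28*w^2 - 179*w + 18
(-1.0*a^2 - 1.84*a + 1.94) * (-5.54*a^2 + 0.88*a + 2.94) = 5.54*a^4 + 9.3136*a^3 - 15.3068*a^2 - 3.7024*a + 5.7036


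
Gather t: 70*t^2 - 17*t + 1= 70*t^2 - 17*t + 1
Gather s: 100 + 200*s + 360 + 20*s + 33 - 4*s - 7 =216*s + 486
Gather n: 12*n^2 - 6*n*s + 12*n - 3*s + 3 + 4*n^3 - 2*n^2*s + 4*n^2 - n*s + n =4*n^3 + n^2*(16 - 2*s) + n*(13 - 7*s) - 3*s + 3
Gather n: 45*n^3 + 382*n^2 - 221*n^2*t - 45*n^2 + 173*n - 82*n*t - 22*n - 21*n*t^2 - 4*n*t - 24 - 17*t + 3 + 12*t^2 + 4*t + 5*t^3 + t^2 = 45*n^3 + n^2*(337 - 221*t) + n*(-21*t^2 - 86*t + 151) + 5*t^3 + 13*t^2 - 13*t - 21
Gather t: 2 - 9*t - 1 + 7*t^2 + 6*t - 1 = 7*t^2 - 3*t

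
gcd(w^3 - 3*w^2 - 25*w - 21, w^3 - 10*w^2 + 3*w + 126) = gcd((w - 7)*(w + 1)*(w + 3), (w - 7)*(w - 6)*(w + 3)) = w^2 - 4*w - 21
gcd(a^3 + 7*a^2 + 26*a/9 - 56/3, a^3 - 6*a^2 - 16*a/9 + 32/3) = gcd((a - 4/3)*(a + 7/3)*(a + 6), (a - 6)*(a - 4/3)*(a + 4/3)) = a - 4/3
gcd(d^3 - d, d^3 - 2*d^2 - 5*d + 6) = d - 1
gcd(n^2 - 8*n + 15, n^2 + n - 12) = n - 3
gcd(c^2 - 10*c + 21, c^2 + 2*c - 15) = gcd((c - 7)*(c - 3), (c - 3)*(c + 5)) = c - 3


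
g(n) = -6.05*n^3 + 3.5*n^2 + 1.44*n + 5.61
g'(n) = -18.15*n^2 + 7.0*n + 1.44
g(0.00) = 5.61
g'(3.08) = -149.18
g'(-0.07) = 0.86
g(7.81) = -2651.75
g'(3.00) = -140.91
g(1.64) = -9.30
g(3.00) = -121.92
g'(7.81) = -1050.97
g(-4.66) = 687.13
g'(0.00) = 1.44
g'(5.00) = -417.31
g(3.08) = -133.52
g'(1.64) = -35.90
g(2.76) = -90.95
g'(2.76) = -117.50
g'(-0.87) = -18.39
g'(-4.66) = -425.32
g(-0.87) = 10.99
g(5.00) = -655.94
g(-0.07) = 5.53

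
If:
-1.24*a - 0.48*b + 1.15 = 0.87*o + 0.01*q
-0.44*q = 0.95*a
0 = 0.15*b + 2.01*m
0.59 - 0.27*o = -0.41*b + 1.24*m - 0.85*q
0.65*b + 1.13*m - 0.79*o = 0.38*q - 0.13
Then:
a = 0.31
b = 0.33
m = -0.02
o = 0.71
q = -0.66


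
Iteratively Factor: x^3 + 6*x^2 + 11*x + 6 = (x + 3)*(x^2 + 3*x + 2) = (x + 2)*(x + 3)*(x + 1)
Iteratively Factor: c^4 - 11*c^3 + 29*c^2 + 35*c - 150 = (c + 2)*(c^3 - 13*c^2 + 55*c - 75) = (c - 5)*(c + 2)*(c^2 - 8*c + 15) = (c - 5)*(c - 3)*(c + 2)*(c - 5)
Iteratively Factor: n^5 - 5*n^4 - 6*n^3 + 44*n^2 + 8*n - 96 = (n + 2)*(n^4 - 7*n^3 + 8*n^2 + 28*n - 48) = (n - 3)*(n + 2)*(n^3 - 4*n^2 - 4*n + 16) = (n - 3)*(n - 2)*(n + 2)*(n^2 - 2*n - 8) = (n - 3)*(n - 2)*(n + 2)^2*(n - 4)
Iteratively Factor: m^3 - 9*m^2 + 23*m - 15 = (m - 1)*(m^2 - 8*m + 15) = (m - 5)*(m - 1)*(m - 3)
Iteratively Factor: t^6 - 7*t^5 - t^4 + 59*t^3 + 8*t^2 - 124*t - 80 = (t + 1)*(t^5 - 8*t^4 + 7*t^3 + 52*t^2 - 44*t - 80) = (t - 2)*(t + 1)*(t^4 - 6*t^3 - 5*t^2 + 42*t + 40) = (t - 5)*(t - 2)*(t + 1)*(t^3 - t^2 - 10*t - 8) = (t - 5)*(t - 2)*(t + 1)*(t + 2)*(t^2 - 3*t - 4) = (t - 5)*(t - 2)*(t + 1)^2*(t + 2)*(t - 4)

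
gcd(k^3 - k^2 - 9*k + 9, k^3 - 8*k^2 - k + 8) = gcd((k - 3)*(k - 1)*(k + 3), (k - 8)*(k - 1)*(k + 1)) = k - 1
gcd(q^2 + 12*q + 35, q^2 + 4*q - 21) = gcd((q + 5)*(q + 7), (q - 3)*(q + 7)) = q + 7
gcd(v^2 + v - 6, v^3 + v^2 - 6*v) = v^2 + v - 6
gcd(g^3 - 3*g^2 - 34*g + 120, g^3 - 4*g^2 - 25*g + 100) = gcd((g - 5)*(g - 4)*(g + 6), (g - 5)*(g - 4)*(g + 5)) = g^2 - 9*g + 20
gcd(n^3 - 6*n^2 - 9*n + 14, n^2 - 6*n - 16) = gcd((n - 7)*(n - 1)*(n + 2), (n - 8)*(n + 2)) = n + 2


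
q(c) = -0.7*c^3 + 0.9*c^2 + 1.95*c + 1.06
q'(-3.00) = -22.35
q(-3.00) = 22.21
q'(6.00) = -62.85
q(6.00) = -106.04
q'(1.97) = -2.65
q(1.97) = 3.04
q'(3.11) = -12.76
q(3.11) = -5.23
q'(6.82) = -83.45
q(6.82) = -165.83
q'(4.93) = -40.22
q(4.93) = -51.33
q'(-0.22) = 1.45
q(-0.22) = 0.68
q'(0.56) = 2.30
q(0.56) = 2.31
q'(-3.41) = -28.61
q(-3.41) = 32.63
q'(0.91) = 1.85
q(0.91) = 3.05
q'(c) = -2.1*c^2 + 1.8*c + 1.95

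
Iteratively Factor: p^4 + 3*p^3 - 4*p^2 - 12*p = (p + 2)*(p^3 + p^2 - 6*p) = (p - 2)*(p + 2)*(p^2 + 3*p) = (p - 2)*(p + 2)*(p + 3)*(p)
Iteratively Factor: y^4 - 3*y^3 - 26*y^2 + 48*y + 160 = (y - 5)*(y^3 + 2*y^2 - 16*y - 32) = (y - 5)*(y - 4)*(y^2 + 6*y + 8) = (y - 5)*(y - 4)*(y + 2)*(y + 4)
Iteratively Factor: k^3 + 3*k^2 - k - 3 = (k - 1)*(k^2 + 4*k + 3) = (k - 1)*(k + 3)*(k + 1)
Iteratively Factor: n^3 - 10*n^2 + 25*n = (n - 5)*(n^2 - 5*n) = (n - 5)^2*(n)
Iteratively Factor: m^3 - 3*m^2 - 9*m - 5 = (m - 5)*(m^2 + 2*m + 1) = (m - 5)*(m + 1)*(m + 1)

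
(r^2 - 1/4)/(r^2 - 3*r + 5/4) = (2*r + 1)/(2*r - 5)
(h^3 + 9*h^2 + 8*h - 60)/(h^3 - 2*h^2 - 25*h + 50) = (h + 6)/(h - 5)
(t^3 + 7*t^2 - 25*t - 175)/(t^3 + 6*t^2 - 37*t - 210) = (t - 5)/(t - 6)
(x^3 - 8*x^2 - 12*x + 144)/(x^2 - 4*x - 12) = (x^2 - 2*x - 24)/(x + 2)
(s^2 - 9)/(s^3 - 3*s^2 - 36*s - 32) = (9 - s^2)/(-s^3 + 3*s^2 + 36*s + 32)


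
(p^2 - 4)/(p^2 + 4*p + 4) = (p - 2)/(p + 2)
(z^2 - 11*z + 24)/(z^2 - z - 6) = (z - 8)/(z + 2)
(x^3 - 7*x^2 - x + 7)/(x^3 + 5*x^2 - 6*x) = (x^2 - 6*x - 7)/(x*(x + 6))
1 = 1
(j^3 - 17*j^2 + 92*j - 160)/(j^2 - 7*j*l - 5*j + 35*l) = (j^2 - 12*j + 32)/(j - 7*l)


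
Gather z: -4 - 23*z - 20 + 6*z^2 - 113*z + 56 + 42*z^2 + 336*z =48*z^2 + 200*z + 32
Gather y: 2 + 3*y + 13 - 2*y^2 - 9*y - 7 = -2*y^2 - 6*y + 8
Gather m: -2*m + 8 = 8 - 2*m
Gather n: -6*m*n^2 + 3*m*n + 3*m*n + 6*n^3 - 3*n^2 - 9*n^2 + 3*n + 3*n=6*n^3 + n^2*(-6*m - 12) + n*(6*m + 6)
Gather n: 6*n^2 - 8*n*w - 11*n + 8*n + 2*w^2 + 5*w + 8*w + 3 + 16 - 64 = 6*n^2 + n*(-8*w - 3) + 2*w^2 + 13*w - 45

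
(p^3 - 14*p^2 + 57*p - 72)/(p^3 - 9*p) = (p^2 - 11*p + 24)/(p*(p + 3))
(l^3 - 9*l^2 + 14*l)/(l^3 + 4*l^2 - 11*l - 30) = l*(l^2 - 9*l + 14)/(l^3 + 4*l^2 - 11*l - 30)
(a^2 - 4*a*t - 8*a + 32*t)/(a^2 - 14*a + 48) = (a - 4*t)/(a - 6)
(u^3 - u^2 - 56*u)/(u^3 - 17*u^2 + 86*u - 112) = u*(u + 7)/(u^2 - 9*u + 14)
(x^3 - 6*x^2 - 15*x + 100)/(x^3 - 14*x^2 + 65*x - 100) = (x + 4)/(x - 4)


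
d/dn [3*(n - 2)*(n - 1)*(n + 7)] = 9*n^2 + 24*n - 57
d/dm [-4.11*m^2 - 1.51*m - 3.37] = -8.22*m - 1.51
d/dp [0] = 0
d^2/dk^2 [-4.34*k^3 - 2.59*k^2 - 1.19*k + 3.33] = -26.04*k - 5.18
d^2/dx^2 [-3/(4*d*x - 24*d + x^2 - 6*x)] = 6*(4*d*x - 24*d + x^2 - 6*x - 4*(2*d + x - 3)^2)/(4*d*x - 24*d + x^2 - 6*x)^3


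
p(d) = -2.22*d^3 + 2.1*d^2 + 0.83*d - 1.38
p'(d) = -6.66*d^2 + 4.2*d + 0.83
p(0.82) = -0.51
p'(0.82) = -0.20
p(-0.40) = -1.23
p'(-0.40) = -1.92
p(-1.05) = 2.63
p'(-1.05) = -10.92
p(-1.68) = 13.68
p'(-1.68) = -25.02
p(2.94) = -37.20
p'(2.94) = -44.39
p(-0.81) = 0.51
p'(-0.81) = -6.94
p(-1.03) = 2.42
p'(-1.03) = -10.56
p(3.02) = -40.87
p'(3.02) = -47.23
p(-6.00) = 548.76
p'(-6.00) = -264.13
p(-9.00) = 1779.63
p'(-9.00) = -576.43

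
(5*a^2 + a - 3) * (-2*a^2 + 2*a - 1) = -10*a^4 + 8*a^3 + 3*a^2 - 7*a + 3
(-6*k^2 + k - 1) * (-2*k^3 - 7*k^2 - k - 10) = 12*k^5 + 40*k^4 + k^3 + 66*k^2 - 9*k + 10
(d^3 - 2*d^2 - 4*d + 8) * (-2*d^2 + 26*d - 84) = -2*d^5 + 30*d^4 - 128*d^3 + 48*d^2 + 544*d - 672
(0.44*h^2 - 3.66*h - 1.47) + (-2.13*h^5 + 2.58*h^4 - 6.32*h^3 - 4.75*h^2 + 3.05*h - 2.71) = -2.13*h^5 + 2.58*h^4 - 6.32*h^3 - 4.31*h^2 - 0.61*h - 4.18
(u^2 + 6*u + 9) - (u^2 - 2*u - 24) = 8*u + 33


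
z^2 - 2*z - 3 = (z - 3)*(z + 1)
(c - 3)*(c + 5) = c^2 + 2*c - 15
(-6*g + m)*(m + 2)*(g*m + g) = -6*g^2*m^2 - 18*g^2*m - 12*g^2 + g*m^3 + 3*g*m^2 + 2*g*m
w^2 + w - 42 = (w - 6)*(w + 7)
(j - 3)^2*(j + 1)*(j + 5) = j^4 - 22*j^2 + 24*j + 45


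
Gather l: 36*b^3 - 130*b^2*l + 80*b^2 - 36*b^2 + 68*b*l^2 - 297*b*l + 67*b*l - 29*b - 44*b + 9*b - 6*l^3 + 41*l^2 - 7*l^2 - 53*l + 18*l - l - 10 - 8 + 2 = 36*b^3 + 44*b^2 - 64*b - 6*l^3 + l^2*(68*b + 34) + l*(-130*b^2 - 230*b - 36) - 16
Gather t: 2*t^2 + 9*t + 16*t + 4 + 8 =2*t^2 + 25*t + 12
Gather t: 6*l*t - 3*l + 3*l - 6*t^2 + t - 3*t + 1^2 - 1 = -6*t^2 + t*(6*l - 2)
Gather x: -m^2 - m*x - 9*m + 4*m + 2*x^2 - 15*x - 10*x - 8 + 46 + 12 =-m^2 - 5*m + 2*x^2 + x*(-m - 25) + 50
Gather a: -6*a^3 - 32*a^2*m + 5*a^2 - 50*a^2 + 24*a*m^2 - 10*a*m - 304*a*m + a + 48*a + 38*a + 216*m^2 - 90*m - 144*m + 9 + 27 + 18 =-6*a^3 + a^2*(-32*m - 45) + a*(24*m^2 - 314*m + 87) + 216*m^2 - 234*m + 54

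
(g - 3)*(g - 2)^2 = g^3 - 7*g^2 + 16*g - 12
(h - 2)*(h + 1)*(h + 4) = h^3 + 3*h^2 - 6*h - 8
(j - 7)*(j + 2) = j^2 - 5*j - 14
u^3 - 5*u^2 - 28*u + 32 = (u - 8)*(u - 1)*(u + 4)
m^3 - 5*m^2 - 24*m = m*(m - 8)*(m + 3)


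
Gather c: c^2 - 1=c^2 - 1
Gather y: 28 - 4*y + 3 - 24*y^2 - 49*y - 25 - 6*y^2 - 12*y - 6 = -30*y^2 - 65*y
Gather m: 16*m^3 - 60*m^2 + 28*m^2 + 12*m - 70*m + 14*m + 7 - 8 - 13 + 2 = 16*m^3 - 32*m^2 - 44*m - 12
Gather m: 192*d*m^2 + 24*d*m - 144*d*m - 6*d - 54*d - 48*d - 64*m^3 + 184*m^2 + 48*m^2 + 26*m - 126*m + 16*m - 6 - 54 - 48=-108*d - 64*m^3 + m^2*(192*d + 232) + m*(-120*d - 84) - 108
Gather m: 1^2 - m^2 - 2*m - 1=-m^2 - 2*m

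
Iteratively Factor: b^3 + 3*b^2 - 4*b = (b + 4)*(b^2 - b) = (b - 1)*(b + 4)*(b)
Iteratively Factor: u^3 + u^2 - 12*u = (u)*(u^2 + u - 12) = u*(u - 3)*(u + 4)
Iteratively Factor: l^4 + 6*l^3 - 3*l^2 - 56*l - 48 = (l - 3)*(l^3 + 9*l^2 + 24*l + 16) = (l - 3)*(l + 4)*(l^2 + 5*l + 4) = (l - 3)*(l + 1)*(l + 4)*(l + 4)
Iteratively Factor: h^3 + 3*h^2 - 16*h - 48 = (h + 3)*(h^2 - 16) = (h + 3)*(h + 4)*(h - 4)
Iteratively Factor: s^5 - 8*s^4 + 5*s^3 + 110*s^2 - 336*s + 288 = (s - 3)*(s^4 - 5*s^3 - 10*s^2 + 80*s - 96) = (s - 3)^2*(s^3 - 2*s^2 - 16*s + 32) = (s - 3)^2*(s - 2)*(s^2 - 16) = (s - 4)*(s - 3)^2*(s - 2)*(s + 4)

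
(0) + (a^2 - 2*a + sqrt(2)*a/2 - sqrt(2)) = a^2 - 2*a + sqrt(2)*a/2 - sqrt(2)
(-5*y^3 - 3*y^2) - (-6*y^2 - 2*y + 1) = -5*y^3 + 3*y^2 + 2*y - 1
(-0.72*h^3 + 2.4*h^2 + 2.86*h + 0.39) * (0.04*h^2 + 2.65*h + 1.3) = -0.0288*h^5 - 1.812*h^4 + 5.5384*h^3 + 10.7146*h^2 + 4.7515*h + 0.507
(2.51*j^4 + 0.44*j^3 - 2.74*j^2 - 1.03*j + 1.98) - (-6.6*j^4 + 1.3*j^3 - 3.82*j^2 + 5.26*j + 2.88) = 9.11*j^4 - 0.86*j^3 + 1.08*j^2 - 6.29*j - 0.9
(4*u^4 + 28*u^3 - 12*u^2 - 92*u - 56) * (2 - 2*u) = -8*u^5 - 48*u^4 + 80*u^3 + 160*u^2 - 72*u - 112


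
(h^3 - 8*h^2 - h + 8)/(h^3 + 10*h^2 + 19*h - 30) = (h^2 - 7*h - 8)/(h^2 + 11*h + 30)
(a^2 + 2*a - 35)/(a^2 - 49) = (a - 5)/(a - 7)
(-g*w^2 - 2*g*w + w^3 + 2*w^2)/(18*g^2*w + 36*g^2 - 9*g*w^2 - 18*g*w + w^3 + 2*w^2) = w*(-g + w)/(18*g^2 - 9*g*w + w^2)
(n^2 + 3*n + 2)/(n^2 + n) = (n + 2)/n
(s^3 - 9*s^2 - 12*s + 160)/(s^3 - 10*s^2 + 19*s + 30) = (s^2 - 4*s - 32)/(s^2 - 5*s - 6)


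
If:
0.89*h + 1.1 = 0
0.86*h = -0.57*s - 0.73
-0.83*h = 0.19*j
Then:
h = -1.24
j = 5.40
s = 0.58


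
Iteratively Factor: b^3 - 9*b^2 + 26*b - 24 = (b - 3)*(b^2 - 6*b + 8) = (b - 3)*(b - 2)*(b - 4)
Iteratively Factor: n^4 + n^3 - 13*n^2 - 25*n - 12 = (n + 1)*(n^3 - 13*n - 12) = (n - 4)*(n + 1)*(n^2 + 4*n + 3) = (n - 4)*(n + 1)^2*(n + 3)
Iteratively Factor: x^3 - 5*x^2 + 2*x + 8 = (x - 4)*(x^2 - x - 2) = (x - 4)*(x - 2)*(x + 1)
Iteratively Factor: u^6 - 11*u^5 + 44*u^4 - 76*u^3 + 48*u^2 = (u - 3)*(u^5 - 8*u^4 + 20*u^3 - 16*u^2) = (u - 3)*(u - 2)*(u^4 - 6*u^3 + 8*u^2) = (u - 3)*(u - 2)^2*(u^3 - 4*u^2) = (u - 4)*(u - 3)*(u - 2)^2*(u^2) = u*(u - 4)*(u - 3)*(u - 2)^2*(u)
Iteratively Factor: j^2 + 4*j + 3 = (j + 1)*(j + 3)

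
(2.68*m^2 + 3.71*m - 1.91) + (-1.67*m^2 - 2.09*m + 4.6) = 1.01*m^2 + 1.62*m + 2.69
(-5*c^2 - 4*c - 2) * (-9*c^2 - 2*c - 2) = 45*c^4 + 46*c^3 + 36*c^2 + 12*c + 4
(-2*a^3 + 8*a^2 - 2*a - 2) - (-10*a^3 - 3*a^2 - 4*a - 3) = 8*a^3 + 11*a^2 + 2*a + 1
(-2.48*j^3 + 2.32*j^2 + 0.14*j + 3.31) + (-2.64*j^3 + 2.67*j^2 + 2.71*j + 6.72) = -5.12*j^3 + 4.99*j^2 + 2.85*j + 10.03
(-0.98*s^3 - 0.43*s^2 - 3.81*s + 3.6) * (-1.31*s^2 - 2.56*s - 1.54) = 1.2838*s^5 + 3.0721*s^4 + 7.6011*s^3 + 5.6998*s^2 - 3.3486*s - 5.544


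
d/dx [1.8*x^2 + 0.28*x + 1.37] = 3.6*x + 0.28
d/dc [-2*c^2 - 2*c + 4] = -4*c - 2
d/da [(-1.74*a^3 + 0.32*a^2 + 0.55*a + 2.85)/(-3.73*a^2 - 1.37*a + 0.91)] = (6.4902*a^4 + 4.7676*a^3 - 3.1371*a^2 + 21.8434*a + 4.405)/(13.9129*a^4 + 10.2202*a^3 - 4.9117*a^2 - 2.4934*a + 0.8281)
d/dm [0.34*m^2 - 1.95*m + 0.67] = 0.68*m - 1.95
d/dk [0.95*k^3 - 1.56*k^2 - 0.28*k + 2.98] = 2.85*k^2 - 3.12*k - 0.28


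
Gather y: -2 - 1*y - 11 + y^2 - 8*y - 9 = y^2 - 9*y - 22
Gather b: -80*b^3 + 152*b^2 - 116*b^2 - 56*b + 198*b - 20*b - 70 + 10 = -80*b^3 + 36*b^2 + 122*b - 60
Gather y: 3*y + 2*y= 5*y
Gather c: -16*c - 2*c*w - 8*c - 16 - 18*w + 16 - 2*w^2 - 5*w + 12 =c*(-2*w - 24) - 2*w^2 - 23*w + 12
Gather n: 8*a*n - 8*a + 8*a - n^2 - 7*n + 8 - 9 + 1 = -n^2 + n*(8*a - 7)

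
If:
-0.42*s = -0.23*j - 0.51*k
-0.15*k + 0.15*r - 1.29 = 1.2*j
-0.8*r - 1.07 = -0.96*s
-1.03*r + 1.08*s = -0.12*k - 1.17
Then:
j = 0.86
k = 35.63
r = 51.15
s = 43.74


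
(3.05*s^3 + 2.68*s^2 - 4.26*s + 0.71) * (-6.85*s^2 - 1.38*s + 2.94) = -20.8925*s^5 - 22.567*s^4 + 34.4496*s^3 + 8.8945*s^2 - 13.5042*s + 2.0874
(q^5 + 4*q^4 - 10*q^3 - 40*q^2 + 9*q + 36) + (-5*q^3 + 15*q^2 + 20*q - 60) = q^5 + 4*q^4 - 15*q^3 - 25*q^2 + 29*q - 24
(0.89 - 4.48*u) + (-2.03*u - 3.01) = -6.51*u - 2.12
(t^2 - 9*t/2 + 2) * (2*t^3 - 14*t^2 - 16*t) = 2*t^5 - 23*t^4 + 51*t^3 + 44*t^2 - 32*t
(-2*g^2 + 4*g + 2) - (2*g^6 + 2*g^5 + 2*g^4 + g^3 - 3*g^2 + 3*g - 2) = -2*g^6 - 2*g^5 - 2*g^4 - g^3 + g^2 + g + 4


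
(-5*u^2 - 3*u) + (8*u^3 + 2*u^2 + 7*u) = 8*u^3 - 3*u^2 + 4*u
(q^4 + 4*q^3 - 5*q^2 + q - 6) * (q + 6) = q^5 + 10*q^4 + 19*q^3 - 29*q^2 - 36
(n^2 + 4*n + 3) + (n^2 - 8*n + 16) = 2*n^2 - 4*n + 19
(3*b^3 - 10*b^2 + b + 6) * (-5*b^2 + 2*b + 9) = -15*b^5 + 56*b^4 + 2*b^3 - 118*b^2 + 21*b + 54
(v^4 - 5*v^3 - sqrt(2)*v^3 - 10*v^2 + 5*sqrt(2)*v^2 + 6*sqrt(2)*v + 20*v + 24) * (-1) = -v^4 + sqrt(2)*v^3 + 5*v^3 - 5*sqrt(2)*v^2 + 10*v^2 - 20*v - 6*sqrt(2)*v - 24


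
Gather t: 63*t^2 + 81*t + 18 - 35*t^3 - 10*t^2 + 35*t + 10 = -35*t^3 + 53*t^2 + 116*t + 28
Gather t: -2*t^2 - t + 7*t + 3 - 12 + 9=-2*t^2 + 6*t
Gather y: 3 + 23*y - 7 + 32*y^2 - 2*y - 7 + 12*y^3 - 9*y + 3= 12*y^3 + 32*y^2 + 12*y - 8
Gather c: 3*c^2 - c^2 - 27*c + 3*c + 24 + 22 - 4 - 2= 2*c^2 - 24*c + 40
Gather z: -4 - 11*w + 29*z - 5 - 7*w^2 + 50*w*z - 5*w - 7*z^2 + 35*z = -7*w^2 - 16*w - 7*z^2 + z*(50*w + 64) - 9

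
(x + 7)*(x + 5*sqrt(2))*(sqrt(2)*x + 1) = sqrt(2)*x^3 + 7*sqrt(2)*x^2 + 11*x^2 + 5*sqrt(2)*x + 77*x + 35*sqrt(2)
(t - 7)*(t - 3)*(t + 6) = t^3 - 4*t^2 - 39*t + 126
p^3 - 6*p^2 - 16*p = p*(p - 8)*(p + 2)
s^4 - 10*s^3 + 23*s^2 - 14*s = s*(s - 7)*(s - 2)*(s - 1)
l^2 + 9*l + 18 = (l + 3)*(l + 6)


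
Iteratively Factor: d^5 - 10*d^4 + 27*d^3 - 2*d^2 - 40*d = (d - 2)*(d^4 - 8*d^3 + 11*d^2 + 20*d) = (d - 5)*(d - 2)*(d^3 - 3*d^2 - 4*d) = (d - 5)*(d - 2)*(d + 1)*(d^2 - 4*d) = d*(d - 5)*(d - 2)*(d + 1)*(d - 4)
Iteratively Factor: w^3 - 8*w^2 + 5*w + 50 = (w + 2)*(w^2 - 10*w + 25) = (w - 5)*(w + 2)*(w - 5)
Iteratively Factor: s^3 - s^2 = (s)*(s^2 - s) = s^2*(s - 1)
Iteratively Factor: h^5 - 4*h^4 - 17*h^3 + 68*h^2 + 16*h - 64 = (h - 4)*(h^4 - 17*h^2 + 16) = (h - 4)^2*(h^3 + 4*h^2 - h - 4) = (h - 4)^2*(h - 1)*(h^2 + 5*h + 4) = (h - 4)^2*(h - 1)*(h + 1)*(h + 4)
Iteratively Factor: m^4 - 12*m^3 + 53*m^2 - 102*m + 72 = (m - 4)*(m^3 - 8*m^2 + 21*m - 18) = (m - 4)*(m - 3)*(m^2 - 5*m + 6) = (m - 4)*(m - 3)*(m - 2)*(m - 3)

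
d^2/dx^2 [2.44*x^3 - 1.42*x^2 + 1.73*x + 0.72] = 14.64*x - 2.84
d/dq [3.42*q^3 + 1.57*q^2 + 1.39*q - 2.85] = 10.26*q^2 + 3.14*q + 1.39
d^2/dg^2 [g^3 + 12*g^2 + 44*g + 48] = 6*g + 24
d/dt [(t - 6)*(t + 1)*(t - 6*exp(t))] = -6*t^2*exp(t) + 3*t^2 + 18*t*exp(t) - 10*t + 66*exp(t) - 6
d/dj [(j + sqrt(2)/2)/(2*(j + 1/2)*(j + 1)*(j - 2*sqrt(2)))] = ((j + 1)*(j - 2*sqrt(2))*(2*j + 1) - (j + 1)*(j - 2*sqrt(2))*(2*j + sqrt(2)) - (j + 1)*(2*j + 1)*(2*j + sqrt(2))/2 - (j - 2*sqrt(2))*(2*j + 1)*(2*j + sqrt(2))/2)/((j + 1)^2*(j - 2*sqrt(2))^2*(2*j + 1)^2)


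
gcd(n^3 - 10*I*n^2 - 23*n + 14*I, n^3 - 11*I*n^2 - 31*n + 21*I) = n^2 - 8*I*n - 7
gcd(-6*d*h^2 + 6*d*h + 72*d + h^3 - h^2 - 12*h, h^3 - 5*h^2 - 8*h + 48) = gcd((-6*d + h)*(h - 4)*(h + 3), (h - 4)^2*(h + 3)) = h^2 - h - 12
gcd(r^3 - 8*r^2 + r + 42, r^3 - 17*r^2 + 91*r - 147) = r^2 - 10*r + 21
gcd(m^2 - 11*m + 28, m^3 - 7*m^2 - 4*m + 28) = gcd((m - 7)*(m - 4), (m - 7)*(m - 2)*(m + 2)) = m - 7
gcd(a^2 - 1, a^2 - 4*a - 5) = a + 1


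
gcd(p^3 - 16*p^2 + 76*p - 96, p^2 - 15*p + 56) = p - 8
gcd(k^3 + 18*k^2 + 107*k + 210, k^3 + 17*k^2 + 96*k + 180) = k^2 + 11*k + 30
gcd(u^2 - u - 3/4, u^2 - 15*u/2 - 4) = u + 1/2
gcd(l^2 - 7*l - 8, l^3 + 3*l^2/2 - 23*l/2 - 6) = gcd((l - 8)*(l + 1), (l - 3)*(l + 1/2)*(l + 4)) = 1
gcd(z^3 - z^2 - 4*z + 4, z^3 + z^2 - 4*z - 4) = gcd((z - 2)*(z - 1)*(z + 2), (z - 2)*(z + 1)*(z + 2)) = z^2 - 4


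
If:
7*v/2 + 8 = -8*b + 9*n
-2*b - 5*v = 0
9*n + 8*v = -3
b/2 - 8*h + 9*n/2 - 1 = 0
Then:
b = -55/17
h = -79/68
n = -227/153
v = 22/17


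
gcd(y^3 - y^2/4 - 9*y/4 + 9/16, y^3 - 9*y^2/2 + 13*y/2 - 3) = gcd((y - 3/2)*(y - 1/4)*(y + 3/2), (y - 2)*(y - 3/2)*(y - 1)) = y - 3/2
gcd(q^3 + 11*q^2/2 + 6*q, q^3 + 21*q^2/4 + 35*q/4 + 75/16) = q + 3/2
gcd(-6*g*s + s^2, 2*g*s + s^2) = s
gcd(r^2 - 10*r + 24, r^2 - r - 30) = r - 6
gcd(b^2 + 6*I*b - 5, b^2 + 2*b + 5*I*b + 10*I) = b + 5*I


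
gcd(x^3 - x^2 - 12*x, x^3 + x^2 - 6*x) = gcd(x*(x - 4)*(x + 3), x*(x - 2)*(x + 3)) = x^2 + 3*x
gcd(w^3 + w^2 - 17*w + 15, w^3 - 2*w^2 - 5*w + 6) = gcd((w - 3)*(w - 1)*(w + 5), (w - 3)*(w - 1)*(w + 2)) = w^2 - 4*w + 3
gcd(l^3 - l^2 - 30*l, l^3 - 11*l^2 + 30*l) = l^2 - 6*l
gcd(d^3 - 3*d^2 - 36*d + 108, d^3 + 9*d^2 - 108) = d^2 + 3*d - 18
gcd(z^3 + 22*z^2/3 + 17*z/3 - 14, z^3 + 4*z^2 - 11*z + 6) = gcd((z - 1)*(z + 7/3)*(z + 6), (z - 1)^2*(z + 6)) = z^2 + 5*z - 6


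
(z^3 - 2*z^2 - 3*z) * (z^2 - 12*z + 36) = z^5 - 14*z^4 + 57*z^3 - 36*z^2 - 108*z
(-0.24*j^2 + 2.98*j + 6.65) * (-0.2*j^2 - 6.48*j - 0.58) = 0.048*j^4 + 0.9592*j^3 - 20.5012*j^2 - 44.8204*j - 3.857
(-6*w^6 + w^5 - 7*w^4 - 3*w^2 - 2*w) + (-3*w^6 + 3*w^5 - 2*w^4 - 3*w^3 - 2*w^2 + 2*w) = -9*w^6 + 4*w^5 - 9*w^4 - 3*w^3 - 5*w^2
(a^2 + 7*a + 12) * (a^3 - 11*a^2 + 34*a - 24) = a^5 - 4*a^4 - 31*a^3 + 82*a^2 + 240*a - 288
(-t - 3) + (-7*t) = -8*t - 3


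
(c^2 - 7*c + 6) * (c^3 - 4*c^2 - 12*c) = c^5 - 11*c^4 + 22*c^3 + 60*c^2 - 72*c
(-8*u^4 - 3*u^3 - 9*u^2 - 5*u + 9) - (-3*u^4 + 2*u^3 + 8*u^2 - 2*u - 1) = -5*u^4 - 5*u^3 - 17*u^2 - 3*u + 10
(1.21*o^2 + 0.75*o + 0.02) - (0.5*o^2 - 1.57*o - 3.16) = 0.71*o^2 + 2.32*o + 3.18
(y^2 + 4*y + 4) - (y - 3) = y^2 + 3*y + 7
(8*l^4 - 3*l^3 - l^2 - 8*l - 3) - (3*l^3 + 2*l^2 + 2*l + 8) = 8*l^4 - 6*l^3 - 3*l^2 - 10*l - 11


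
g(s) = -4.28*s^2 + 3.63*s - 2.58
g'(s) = 3.63 - 8.56*s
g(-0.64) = -6.66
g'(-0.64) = 9.11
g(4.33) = -67.11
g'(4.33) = -33.43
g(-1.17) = -12.69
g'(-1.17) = 13.65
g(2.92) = -28.47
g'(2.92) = -21.37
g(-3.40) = -64.40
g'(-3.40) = 32.73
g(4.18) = -62.19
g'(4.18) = -32.15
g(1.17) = -4.19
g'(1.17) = -6.39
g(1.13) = -3.94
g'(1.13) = -6.04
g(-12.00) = -662.46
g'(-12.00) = 106.35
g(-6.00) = -178.44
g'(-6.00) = 54.99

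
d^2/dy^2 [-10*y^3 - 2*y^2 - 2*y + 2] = -60*y - 4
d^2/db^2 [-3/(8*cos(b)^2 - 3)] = 48*(16*sin(b)^4 - 14*sin(b)^2 - 5)/(8*cos(b)^2 - 3)^3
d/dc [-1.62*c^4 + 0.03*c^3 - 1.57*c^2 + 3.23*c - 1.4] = -6.48*c^3 + 0.09*c^2 - 3.14*c + 3.23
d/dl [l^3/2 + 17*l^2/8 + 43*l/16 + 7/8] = 3*l^2/2 + 17*l/4 + 43/16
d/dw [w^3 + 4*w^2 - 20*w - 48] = 3*w^2 + 8*w - 20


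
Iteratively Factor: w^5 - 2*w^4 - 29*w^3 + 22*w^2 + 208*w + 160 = (w + 4)*(w^4 - 6*w^3 - 5*w^2 + 42*w + 40) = (w + 1)*(w + 4)*(w^3 - 7*w^2 + 2*w + 40) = (w - 4)*(w + 1)*(w + 4)*(w^2 - 3*w - 10) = (w - 5)*(w - 4)*(w + 1)*(w + 4)*(w + 2)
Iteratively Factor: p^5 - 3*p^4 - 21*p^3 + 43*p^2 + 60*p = (p + 4)*(p^4 - 7*p^3 + 7*p^2 + 15*p) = p*(p + 4)*(p^3 - 7*p^2 + 7*p + 15) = p*(p + 1)*(p + 4)*(p^2 - 8*p + 15) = p*(p - 5)*(p + 1)*(p + 4)*(p - 3)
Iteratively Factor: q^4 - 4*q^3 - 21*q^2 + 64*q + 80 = (q - 5)*(q^3 + q^2 - 16*q - 16) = (q - 5)*(q - 4)*(q^2 + 5*q + 4) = (q - 5)*(q - 4)*(q + 4)*(q + 1)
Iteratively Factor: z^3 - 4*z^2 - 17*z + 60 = (z - 5)*(z^2 + z - 12) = (z - 5)*(z - 3)*(z + 4)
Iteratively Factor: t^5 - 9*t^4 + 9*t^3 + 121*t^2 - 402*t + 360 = (t - 2)*(t^4 - 7*t^3 - 5*t^2 + 111*t - 180) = (t - 3)*(t - 2)*(t^3 - 4*t^2 - 17*t + 60) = (t - 5)*(t - 3)*(t - 2)*(t^2 + t - 12) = (t - 5)*(t - 3)*(t - 2)*(t + 4)*(t - 3)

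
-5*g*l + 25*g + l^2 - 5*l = (-5*g + l)*(l - 5)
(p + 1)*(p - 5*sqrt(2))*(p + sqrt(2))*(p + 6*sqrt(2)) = p^4 + p^3 + 2*sqrt(2)*p^3 - 58*p^2 + 2*sqrt(2)*p^2 - 60*sqrt(2)*p - 58*p - 60*sqrt(2)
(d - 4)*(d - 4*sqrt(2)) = d^2 - 4*sqrt(2)*d - 4*d + 16*sqrt(2)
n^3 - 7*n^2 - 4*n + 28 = (n - 7)*(n - 2)*(n + 2)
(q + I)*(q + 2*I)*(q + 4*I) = q^3 + 7*I*q^2 - 14*q - 8*I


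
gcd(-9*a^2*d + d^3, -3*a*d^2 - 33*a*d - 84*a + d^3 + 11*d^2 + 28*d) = 3*a - d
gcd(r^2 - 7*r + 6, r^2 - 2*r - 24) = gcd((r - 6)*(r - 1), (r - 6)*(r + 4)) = r - 6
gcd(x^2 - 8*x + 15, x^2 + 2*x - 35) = x - 5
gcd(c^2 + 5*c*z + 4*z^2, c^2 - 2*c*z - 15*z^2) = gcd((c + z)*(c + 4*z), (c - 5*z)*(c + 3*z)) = 1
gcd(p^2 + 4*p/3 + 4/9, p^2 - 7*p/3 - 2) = p + 2/3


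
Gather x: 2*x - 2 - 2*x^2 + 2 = -2*x^2 + 2*x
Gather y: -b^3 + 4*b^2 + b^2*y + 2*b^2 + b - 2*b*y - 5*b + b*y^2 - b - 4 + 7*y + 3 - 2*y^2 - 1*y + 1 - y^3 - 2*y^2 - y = -b^3 + 6*b^2 - 5*b - y^3 + y^2*(b - 4) + y*(b^2 - 2*b + 5)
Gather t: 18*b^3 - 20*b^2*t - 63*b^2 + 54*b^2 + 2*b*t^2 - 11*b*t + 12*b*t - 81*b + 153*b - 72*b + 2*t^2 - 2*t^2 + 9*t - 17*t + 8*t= 18*b^3 - 9*b^2 + 2*b*t^2 + t*(-20*b^2 + b)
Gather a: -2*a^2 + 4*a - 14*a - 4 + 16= -2*a^2 - 10*a + 12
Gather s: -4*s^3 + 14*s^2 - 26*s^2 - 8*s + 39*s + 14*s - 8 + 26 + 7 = -4*s^3 - 12*s^2 + 45*s + 25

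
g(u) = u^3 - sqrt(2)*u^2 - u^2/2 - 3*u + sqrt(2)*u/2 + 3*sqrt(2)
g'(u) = 3*u^2 - 2*sqrt(2)*u - u - 3 + sqrt(2)/2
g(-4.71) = -131.91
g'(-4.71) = 82.29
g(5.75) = 117.88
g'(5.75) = 74.88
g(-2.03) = -7.36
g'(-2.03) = 17.84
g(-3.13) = -38.00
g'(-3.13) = 39.08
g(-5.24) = -180.18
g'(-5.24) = 100.14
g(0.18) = 3.77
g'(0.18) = -2.88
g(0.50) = 2.74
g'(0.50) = -3.46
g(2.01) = 0.02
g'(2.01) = 2.13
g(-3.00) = -33.11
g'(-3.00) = 36.19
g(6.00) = 137.57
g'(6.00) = 82.74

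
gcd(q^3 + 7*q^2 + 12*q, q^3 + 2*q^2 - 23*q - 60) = q^2 + 7*q + 12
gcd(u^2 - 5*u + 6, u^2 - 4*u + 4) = u - 2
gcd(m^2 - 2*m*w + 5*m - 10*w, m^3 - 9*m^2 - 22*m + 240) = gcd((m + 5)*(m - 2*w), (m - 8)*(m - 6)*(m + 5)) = m + 5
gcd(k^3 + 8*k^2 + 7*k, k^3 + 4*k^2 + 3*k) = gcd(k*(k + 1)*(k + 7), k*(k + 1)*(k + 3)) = k^2 + k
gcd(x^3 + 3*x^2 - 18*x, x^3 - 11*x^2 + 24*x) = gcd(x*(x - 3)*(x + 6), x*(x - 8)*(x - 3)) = x^2 - 3*x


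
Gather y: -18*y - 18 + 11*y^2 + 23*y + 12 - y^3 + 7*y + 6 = -y^3 + 11*y^2 + 12*y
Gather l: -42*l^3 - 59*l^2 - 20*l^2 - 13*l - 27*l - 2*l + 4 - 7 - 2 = -42*l^3 - 79*l^2 - 42*l - 5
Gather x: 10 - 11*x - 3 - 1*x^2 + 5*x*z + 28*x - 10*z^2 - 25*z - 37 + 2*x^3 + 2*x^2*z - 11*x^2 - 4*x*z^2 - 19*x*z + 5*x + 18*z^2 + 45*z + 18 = 2*x^3 + x^2*(2*z - 12) + x*(-4*z^2 - 14*z + 22) + 8*z^2 + 20*z - 12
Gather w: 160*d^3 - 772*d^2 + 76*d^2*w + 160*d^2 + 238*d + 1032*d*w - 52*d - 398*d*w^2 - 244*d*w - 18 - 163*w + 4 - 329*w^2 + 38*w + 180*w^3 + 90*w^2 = 160*d^3 - 612*d^2 + 186*d + 180*w^3 + w^2*(-398*d - 239) + w*(76*d^2 + 788*d - 125) - 14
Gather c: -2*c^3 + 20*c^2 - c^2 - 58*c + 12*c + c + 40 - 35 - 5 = -2*c^3 + 19*c^2 - 45*c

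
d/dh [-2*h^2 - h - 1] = -4*h - 1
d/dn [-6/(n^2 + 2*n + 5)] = 12*(n + 1)/(n^2 + 2*n + 5)^2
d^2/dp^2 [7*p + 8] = 0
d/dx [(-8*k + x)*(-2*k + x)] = -10*k + 2*x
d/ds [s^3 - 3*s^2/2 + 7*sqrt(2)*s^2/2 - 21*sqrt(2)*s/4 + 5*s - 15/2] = 3*s^2 - 3*s + 7*sqrt(2)*s - 21*sqrt(2)/4 + 5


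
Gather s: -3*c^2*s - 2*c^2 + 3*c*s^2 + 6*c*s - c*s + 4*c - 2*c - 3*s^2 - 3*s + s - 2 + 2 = -2*c^2 + 2*c + s^2*(3*c - 3) + s*(-3*c^2 + 5*c - 2)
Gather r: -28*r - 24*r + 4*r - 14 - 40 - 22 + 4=-48*r - 72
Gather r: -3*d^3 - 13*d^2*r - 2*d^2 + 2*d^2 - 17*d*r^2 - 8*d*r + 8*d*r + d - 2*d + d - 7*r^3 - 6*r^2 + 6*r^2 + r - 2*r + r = -3*d^3 - 13*d^2*r - 17*d*r^2 - 7*r^3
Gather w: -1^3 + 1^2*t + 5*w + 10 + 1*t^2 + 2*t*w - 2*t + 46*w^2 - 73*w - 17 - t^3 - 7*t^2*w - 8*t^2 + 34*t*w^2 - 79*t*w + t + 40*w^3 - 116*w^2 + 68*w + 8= -t^3 - 7*t^2 + 40*w^3 + w^2*(34*t - 70) + w*(-7*t^2 - 77*t)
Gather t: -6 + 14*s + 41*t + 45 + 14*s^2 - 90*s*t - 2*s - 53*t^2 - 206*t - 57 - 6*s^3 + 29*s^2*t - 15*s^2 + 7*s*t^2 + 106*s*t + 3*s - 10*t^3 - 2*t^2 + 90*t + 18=-6*s^3 - s^2 + 15*s - 10*t^3 + t^2*(7*s - 55) + t*(29*s^2 + 16*s - 75)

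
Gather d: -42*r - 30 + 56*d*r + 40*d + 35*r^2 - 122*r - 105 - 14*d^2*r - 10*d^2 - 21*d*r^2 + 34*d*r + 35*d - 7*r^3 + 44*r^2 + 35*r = d^2*(-14*r - 10) + d*(-21*r^2 + 90*r + 75) - 7*r^3 + 79*r^2 - 129*r - 135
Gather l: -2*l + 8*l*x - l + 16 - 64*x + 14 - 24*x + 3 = l*(8*x - 3) - 88*x + 33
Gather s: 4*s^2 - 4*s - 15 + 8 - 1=4*s^2 - 4*s - 8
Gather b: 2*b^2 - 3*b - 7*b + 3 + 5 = 2*b^2 - 10*b + 8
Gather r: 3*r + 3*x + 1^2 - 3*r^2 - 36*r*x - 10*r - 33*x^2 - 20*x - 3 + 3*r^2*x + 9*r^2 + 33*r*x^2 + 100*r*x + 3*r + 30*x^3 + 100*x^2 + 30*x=r^2*(3*x + 6) + r*(33*x^2 + 64*x - 4) + 30*x^3 + 67*x^2 + 13*x - 2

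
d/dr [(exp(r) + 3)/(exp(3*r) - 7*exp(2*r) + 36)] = (-(exp(r) + 3)*(3*exp(r) - 14)*exp(r) + exp(3*r) - 7*exp(2*r) + 36)*exp(r)/(exp(3*r) - 7*exp(2*r) + 36)^2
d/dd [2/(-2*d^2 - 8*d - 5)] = 8*(d + 2)/(2*d^2 + 8*d + 5)^2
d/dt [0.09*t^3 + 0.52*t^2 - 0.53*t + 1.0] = 0.27*t^2 + 1.04*t - 0.53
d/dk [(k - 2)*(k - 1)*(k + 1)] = 3*k^2 - 4*k - 1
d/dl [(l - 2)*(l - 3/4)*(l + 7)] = 3*l^2 + 17*l/2 - 71/4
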